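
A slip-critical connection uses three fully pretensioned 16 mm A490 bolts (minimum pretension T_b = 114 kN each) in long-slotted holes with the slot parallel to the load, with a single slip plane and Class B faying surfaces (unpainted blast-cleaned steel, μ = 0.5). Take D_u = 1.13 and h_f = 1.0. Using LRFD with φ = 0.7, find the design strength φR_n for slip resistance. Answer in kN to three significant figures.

135 kN

R_n = μ · D_u · h_f · T_b · n_s · n_b = 0.5 × 1.13 × 1.0 × 114 × 1 × 3 = 193.2 kN.
Design strength φR_n = 0.7 × 193.2 = 135 kN.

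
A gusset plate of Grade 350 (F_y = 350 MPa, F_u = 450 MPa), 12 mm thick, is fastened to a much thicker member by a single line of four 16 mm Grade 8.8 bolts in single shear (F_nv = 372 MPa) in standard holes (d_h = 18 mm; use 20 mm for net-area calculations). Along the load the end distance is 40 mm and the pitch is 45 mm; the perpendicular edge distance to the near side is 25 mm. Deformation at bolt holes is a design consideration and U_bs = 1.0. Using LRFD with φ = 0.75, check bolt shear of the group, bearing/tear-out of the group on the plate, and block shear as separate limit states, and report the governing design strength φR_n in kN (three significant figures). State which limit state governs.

Bolt shear: A_b = π·16²/4 = 201.1 mm²; R_n = 372 × 201.1 × 4 × 1 / 1000 = 299.2 kN → 0.75 × 299.2 = 224 kN.
Bearing: edge l_c = 31, r_n = 200.9 kN; interior l_c = 27, r_n = 175 kN; R_n = 200.9 + 3·175 = 725.8 kN → 544 kN.
Block shear: A_gv = 2100, A_nv = 1260, A_nt = 180 mm²; R_n = min(0.6F_uA_nv, 0.6F_yA_gv) + U_bs·F_u·A_nt = 421.2 kN → 316 kN.
Bolt shear governs: 224 kN.

224 kN (bolt shear governs)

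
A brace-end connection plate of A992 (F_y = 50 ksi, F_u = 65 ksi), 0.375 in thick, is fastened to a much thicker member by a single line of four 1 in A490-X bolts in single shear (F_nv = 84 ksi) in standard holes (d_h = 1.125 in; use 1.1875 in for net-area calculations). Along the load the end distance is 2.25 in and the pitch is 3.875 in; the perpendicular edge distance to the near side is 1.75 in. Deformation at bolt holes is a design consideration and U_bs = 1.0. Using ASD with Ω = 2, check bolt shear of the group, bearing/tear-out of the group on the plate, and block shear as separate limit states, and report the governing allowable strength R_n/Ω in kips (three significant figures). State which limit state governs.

Bolt shear: A_b = π·1²/4 = 0.7854 in²; R_n = 84 × 0.7854 × 4 × 1 = 263.9 kips → 263.9 / 2 = 132 kips.
Bearing: edge l_c = 1.688, r_n = 49.36 kips; interior l_c = 2.75, r_n = 58.5 kips; R_n = 49.36 + 3·58.5 = 224.9 kips → 112 kips.
Block shear: A_gv = 5.203, A_nv = 3.645, A_nt = 0.4336 in²; R_n = min(0.6F_uA_nv, 0.6F_yA_gv) + U_bs·F_u·A_nt = 170.3 kips → 85.2 kips.
Block shear governs: 85.2 kips.

85.2 kips (block shear governs)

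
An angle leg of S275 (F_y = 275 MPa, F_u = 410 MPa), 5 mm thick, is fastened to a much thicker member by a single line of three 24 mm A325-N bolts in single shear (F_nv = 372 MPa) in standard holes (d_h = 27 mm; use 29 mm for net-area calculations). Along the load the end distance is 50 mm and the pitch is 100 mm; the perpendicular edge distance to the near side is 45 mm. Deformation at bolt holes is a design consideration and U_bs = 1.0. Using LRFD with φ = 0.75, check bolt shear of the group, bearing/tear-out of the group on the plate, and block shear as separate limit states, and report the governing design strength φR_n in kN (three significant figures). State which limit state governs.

202 kN (block shear governs)

Bolt shear: A_b = π·24²/4 = 452.4 mm²; R_n = 372 × 452.4 × 3 × 1 / 1000 = 504.9 kN → 0.75 × 504.9 = 379 kN.
Bearing: edge l_c = 36.5, r_n = 89.79 kN; interior l_c = 73, r_n = 118.1 kN; R_n = 89.79 + 2·118.1 = 325.9 kN → 244 kN.
Block shear: A_gv = 1250, A_nv = 887.5, A_nt = 152.5 mm²; R_n = min(0.6F_uA_nv, 0.6F_yA_gv) + U_bs·F_u·A_nt = 268.8 kN → 202 kN.
Block shear governs: 202 kN.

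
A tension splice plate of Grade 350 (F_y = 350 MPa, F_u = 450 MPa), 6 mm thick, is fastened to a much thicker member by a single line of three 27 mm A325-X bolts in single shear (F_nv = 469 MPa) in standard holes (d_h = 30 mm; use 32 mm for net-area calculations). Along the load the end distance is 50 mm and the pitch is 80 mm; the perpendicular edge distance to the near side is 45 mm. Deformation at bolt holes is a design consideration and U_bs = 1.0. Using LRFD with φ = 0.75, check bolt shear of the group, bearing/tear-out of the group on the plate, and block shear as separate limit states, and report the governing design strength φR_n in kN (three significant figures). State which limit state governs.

Bolt shear: A_b = π·27²/4 = 572.6 mm²; R_n = 469 × 572.6 × 3 × 1 / 1000 = 805.6 kN → 0.75 × 805.6 = 604 kN.
Bearing: edge l_c = 35, r_n = 113.4 kN; interior l_c = 50, r_n = 162 kN; R_n = 113.4 + 2·162 = 437.4 kN → 328 kN.
Block shear: A_gv = 1260, A_nv = 780, A_nt = 174 mm²; R_n = min(0.6F_uA_nv, 0.6F_yA_gv) + U_bs·F_u·A_nt = 288.9 kN → 217 kN.
Block shear governs: 217 kN.

217 kN (block shear governs)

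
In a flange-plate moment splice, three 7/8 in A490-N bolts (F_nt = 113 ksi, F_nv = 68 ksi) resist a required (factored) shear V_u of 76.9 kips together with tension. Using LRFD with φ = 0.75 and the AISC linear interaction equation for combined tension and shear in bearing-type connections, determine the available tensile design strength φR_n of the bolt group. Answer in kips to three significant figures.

A_b = π·0.875²/4 = 0.6013 in²; f_rv = 76.9 / (3 × 0.6013) = 42.63 ksi.
F'_nt = 1.3 F_nt − (F_nt / φF_nv) f_rv = 1.3·113 − (113/(0.75·68))·42.63 = 52.45 ksi, capped at F_nt → F'_nt = 52.45 ksi.
R_n = F'_nt · A_b · n = 52.45 × 0.6013 × 3 = 94.62 kips.
Design strength φR_n = 0.75 × 94.62 = 71 kips.

71 kips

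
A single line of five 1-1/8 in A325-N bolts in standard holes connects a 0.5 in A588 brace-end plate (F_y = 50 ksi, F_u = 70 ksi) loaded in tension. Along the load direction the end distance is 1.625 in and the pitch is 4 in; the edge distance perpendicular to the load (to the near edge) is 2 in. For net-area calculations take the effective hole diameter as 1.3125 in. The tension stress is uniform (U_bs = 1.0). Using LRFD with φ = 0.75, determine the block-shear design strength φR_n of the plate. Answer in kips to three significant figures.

220 kips

Shear plane L_v = 1.625 + 4·4 = 17.62 in; A_gv = 17.62 × 0.5 = 8.812 in².
A_nv = (17.62 − 4.5·1.3125) × 0.5 = 5.859 in².
A_nt = (2 − 0.5·1.3125) × 0.5 = 0.6719 in².
0.6 F_u A_nv = 246.1 kips; 0.6 F_y A_gv = 264.4 kips → shear rupture governs the shear term.
R_n = 246.1 + 1.0 × 70 × 0.6719 = 293.1 kips.
Design strength φR_n = 0.75 × 293.1 = 220 kips.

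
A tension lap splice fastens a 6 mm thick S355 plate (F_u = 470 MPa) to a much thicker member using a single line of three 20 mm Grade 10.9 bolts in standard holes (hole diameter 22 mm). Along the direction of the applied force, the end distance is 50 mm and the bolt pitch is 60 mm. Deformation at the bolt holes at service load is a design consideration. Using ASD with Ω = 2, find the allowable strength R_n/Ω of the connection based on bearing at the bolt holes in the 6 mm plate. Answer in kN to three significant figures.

Per bolt r_n = 1.2 l_c t F_u ≤ 2.4 d t F_u; upper limit = 2.4 × 20 × 6 × 470 / 1000 = 135.4 kN.
Edge bolt: l_c = 50 − 22/2 = 39 mm → 1.2 × 39 × 6 × 470 / 1000 = 132 → r_n = 132 kN.
Interior bolts: l_c = 60 − 22 = 38 mm → 1.2 × 38 × 6 × 470 / 1000 = 128.6 → r_n = 128.6 kN.
R_n = 1 × 132 + 2 × 128.6 = 389.2 kN.
Allowable strength R_n/Ω = 389.2 / 2 = 195 kN.

195 kN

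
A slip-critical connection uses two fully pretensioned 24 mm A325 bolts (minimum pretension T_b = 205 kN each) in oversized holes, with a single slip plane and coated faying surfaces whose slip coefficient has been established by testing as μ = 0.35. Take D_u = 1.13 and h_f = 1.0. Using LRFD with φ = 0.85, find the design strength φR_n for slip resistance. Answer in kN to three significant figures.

R_n = μ · D_u · h_f · T_b · n_s · n_b = 0.35 × 1.13 × 1.0 × 205 × 1 × 2 = 162.2 kN.
Design strength φR_n = 0.85 × 162.2 = 138 kN.

138 kN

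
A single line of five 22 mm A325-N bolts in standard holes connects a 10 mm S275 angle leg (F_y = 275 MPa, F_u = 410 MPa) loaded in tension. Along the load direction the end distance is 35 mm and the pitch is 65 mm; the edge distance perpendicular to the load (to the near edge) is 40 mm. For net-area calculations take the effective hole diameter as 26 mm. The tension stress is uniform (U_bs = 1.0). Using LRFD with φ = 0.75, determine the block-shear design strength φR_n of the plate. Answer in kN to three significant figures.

411 kN

Shear plane L_v = 35 + 4·65 = 295 mm; A_gv = 295 × 10 = 2950 mm².
A_nv = (295 − 4.5·26) × 10 = 1780 mm².
A_nt = (40 − 0.5·26) × 10 = 270 mm².
0.6 F_u A_nv = 437.9 kN; 0.6 F_y A_gv = 486.8 kN → shear rupture governs the shear term.
R_n = 437.9 + 1.0 × 410 × 270 / 1000 = 548.6 kN.
Design strength φR_n = 0.75 × 548.6 = 411 kN.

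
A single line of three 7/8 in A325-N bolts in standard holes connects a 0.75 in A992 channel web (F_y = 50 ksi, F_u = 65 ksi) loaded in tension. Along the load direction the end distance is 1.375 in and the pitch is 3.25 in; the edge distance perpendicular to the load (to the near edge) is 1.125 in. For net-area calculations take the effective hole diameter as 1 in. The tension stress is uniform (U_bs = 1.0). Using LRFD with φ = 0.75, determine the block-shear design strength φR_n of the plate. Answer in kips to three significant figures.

141 kips

Shear plane L_v = 1.375 + 2·3.25 = 7.875 in; A_gv = 7.875 × 0.75 = 5.906 in².
A_nv = (7.875 − 2.5·1) × 0.75 = 4.031 in².
A_nt = (1.125 − 0.5·1) × 0.75 = 0.4688 in².
0.6 F_u A_nv = 157.2 kips; 0.6 F_y A_gv = 177.2 kips → shear rupture governs the shear term.
R_n = 157.2 + 1.0 × 65 × 0.4688 = 187.7 kips.
Design strength φR_n = 0.75 × 187.7 = 141 kips.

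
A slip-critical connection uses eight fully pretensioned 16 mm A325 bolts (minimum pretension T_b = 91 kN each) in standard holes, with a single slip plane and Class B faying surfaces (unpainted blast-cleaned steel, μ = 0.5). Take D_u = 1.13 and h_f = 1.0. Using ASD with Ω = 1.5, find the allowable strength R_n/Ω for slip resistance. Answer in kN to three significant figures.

R_n = μ · D_u · h_f · T_b · n_s · n_b = 0.5 × 1.13 × 1.0 × 91 × 1 × 8 = 411.3 kN.
Allowable strength R_n/Ω = 411.3 / 1.5 = 274 kN.

274 kN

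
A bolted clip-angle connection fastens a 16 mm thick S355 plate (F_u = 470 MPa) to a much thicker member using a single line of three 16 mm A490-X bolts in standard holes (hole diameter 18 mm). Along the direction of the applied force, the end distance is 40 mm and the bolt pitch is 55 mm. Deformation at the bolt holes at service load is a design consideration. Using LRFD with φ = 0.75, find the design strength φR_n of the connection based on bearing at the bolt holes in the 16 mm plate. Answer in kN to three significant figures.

643 kN

Per bolt r_n = 1.2 l_c t F_u ≤ 2.4 d t F_u; upper limit = 2.4 × 16 × 16 × 470 / 1000 = 288.8 kN.
Edge bolt: l_c = 40 − 18/2 = 31 mm → 1.2 × 31 × 16 × 470 / 1000 = 279.7 → r_n = 279.7 kN.
Interior bolts: l_c = 55 − 18 = 37 mm → 1.2 × 37 × 16 × 470 / 1000 = 333.9 → r_n = 288.8 kN.
R_n = 1 × 279.7 + 2 × 288.8 = 857.3 kN.
Design strength φR_n = 0.75 × 857.3 = 643 kN.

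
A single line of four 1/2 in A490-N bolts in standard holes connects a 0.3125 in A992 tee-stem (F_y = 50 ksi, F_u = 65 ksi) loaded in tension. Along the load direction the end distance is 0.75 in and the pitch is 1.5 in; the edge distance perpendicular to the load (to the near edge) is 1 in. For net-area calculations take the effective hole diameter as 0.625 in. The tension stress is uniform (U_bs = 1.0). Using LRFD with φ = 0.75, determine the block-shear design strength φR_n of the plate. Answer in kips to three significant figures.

38.5 kips

Shear plane L_v = 0.75 + 3·1.5 = 5.25 in; A_gv = 5.25 × 0.3125 = 1.641 in².
A_nv = (5.25 − 3.5·0.625) × 0.3125 = 0.957 in².
A_nt = (1 − 0.5·0.625) × 0.3125 = 0.2148 in².
0.6 F_u A_nv = 37.32 kips; 0.6 F_y A_gv = 49.22 kips → shear rupture governs the shear term.
R_n = 37.32 + 1.0 × 65 × 0.2148 = 51.29 kips.
Design strength φR_n = 0.75 × 51.29 = 38.5 kips.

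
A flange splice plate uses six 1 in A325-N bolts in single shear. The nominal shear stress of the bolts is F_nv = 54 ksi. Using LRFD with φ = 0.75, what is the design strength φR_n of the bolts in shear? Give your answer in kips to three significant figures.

A_b = π × 1² / 4 = 0.7854 in².
R_n = F_nv · A_b · n · n_s = 54 × 0.7854 × 6 × 1 = 254.5 kips.
Design strength φR_n = 0.75 × 254.5 = 191 kips.

191 kips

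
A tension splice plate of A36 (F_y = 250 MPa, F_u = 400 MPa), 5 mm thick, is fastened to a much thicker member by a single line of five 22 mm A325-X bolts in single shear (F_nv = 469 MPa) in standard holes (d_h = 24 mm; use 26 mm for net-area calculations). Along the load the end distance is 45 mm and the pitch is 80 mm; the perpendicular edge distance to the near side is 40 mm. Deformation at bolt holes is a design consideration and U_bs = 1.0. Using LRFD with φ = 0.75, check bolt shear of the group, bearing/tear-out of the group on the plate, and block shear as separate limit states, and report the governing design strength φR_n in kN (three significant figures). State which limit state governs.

246 kN (block shear governs)

Bolt shear: A_b = π·22²/4 = 380.1 mm²; R_n = 469 × 380.1 × 5 × 1 / 1000 = 891.4 kN → 0.75 × 891.4 = 669 kN.
Bearing: edge l_c = 33, r_n = 79.2 kN; interior l_c = 56, r_n = 105.6 kN; R_n = 79.2 + 4·105.6 = 501.6 kN → 376 kN.
Block shear: A_gv = 1825, A_nv = 1240, A_nt = 135 mm²; R_n = min(0.6F_uA_nv, 0.6F_yA_gv) + U_bs·F_u·A_nt = 327.8 kN → 246 kN.
Block shear governs: 246 kN.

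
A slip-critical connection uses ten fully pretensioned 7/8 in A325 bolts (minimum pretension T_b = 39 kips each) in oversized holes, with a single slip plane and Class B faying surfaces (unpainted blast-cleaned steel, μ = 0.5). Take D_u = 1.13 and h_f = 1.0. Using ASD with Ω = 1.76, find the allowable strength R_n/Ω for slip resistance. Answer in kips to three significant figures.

125 kips

R_n = μ · D_u · h_f · T_b · n_s · n_b = 0.5 × 1.13 × 1.0 × 39 × 1 × 10 = 220.3 kips.
Allowable strength R_n/Ω = 220.3 / 1.76 = 125 kips.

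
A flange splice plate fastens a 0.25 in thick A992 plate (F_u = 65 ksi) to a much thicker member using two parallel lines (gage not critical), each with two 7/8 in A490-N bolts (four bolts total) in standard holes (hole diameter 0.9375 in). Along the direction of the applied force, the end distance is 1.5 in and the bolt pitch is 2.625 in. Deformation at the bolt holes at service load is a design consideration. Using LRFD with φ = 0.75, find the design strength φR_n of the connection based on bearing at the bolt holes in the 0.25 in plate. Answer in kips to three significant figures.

79.5 kips

Per bolt r_n = 1.2 l_c t F_u ≤ 2.4 d t F_u; upper limit = 2.4 × 0.875 × 0.25 × 65 = 34.12 kips.
Edge bolt: l_c = 1.5 − 0.9375/2 = 1.031 in → 1.2 × 1.031 × 0.25 × 65 = 20.11 → r_n = 20.11 kips.
Interior bolts: l_c = 2.625 − 0.9375 = 1.688 in → 1.2 × 1.688 × 0.25 × 65 = 32.91 → r_n = 32.91 kips.
R_n = 2 × 20.11 + 2 × 32.91 = 106 kips.
Design strength φR_n = 0.75 × 106 = 79.5 kips.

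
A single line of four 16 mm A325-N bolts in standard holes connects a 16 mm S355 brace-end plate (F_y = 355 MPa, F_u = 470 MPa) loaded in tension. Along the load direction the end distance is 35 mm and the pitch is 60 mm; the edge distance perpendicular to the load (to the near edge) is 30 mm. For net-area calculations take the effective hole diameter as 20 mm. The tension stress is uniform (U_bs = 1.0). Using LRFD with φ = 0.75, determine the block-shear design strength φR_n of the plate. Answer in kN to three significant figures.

Shear plane L_v = 35 + 3·60 = 215 mm; A_gv = 215 × 16 = 3440 mm².
A_nv = (215 − 3.5·20) × 16 = 2320 mm².
A_nt = (30 − 0.5·20) × 16 = 320 mm².
0.6 F_u A_nv = 654.2 kN; 0.6 F_y A_gv = 732.7 kN → shear rupture governs the shear term.
R_n = 654.2 + 1.0 × 470 × 320 / 1000 = 804.6 kN.
Design strength φR_n = 0.75 × 804.6 = 603 kN.

603 kN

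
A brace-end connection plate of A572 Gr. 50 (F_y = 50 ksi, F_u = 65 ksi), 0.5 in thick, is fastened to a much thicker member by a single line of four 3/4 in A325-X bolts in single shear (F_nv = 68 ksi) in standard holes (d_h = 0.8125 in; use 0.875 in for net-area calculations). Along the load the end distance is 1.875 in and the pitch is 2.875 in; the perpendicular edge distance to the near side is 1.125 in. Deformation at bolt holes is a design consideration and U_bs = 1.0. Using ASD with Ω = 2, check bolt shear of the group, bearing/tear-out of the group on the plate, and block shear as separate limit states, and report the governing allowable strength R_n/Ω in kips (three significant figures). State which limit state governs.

60.1 kips (bolt shear governs)

Bolt shear: A_b = π·0.75²/4 = 0.4418 in²; R_n = 68 × 0.4418 × 4 × 1 = 120.2 kips → 120.2 / 2 = 60.1 kips.
Bearing: edge l_c = 1.469, r_n = 57.28 kips; interior l_c = 2.062, r_n = 58.5 kips; R_n = 57.28 + 3·58.5 = 232.8 kips → 116 kips.
Block shear: A_gv = 5.25, A_nv = 3.719, A_nt = 0.3438 in²; R_n = min(0.6F_uA_nv, 0.6F_yA_gv) + U_bs·F_u·A_nt = 167.4 kips → 83.7 kips.
Bolt shear governs: 60.1 kips.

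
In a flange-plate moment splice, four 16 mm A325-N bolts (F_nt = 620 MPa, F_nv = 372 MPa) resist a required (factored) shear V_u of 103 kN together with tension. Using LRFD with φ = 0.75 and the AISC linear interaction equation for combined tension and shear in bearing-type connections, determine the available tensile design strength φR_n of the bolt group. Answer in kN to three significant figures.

A_b = π·16²/4 = 201.1 mm²; f_rv = 103 × 1000 / (4 × 201.1) = 128.1 MPa.
F'_nt = 1.3 F_nt − (F_nt / φF_nv) f_rv = 1.3·620 − (620/(0.75·372))·128.1 = 521.4 MPa, capped at F_nt → F'_nt = 521.4 MPa.
R_n = F'_nt · A_b · n = 521.4 × 201.1 × 4 / 1000 = 419.3 kN.
Design strength φR_n = 0.75 × 419.3 = 315 kN.

315 kN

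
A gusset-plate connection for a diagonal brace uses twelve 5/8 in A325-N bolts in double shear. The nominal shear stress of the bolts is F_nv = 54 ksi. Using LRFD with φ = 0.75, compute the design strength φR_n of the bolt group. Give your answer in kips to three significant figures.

A_b = π × 0.625² / 4 = 0.3068 in².
R_n = F_nv · A_b · n · n_s = 54 × 0.3068 × 12 × 2 = 397.6 kips.
Design strength φR_n = 0.75 × 397.6 = 298 kips.

298 kips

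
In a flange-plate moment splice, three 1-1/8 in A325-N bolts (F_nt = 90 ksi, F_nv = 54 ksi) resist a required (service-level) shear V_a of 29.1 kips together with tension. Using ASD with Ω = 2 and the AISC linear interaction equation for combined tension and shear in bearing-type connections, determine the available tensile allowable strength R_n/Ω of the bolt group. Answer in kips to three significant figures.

A_b = π·1.125²/4 = 0.994 in²; f_rv = 29.1 / (3 × 0.994) = 9.758 ksi.
F'_nt = 1.3 F_nt − (Ω F_nt / F_nv) f_rv = 1.3·90 − (2·90/54)·9.758 = 84.47 ksi, capped at F_nt → F'_nt = 84.47 ksi.
R_n = F'_nt · A_b · n = 84.47 × 0.994 × 3 = 251.9 kips.
Allowable strength R_n/Ω = 251.9 / 2 = 126 kips.

126 kips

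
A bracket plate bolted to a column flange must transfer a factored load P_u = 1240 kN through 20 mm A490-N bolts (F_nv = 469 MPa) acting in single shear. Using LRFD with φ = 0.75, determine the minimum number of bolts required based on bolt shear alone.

A_b = π·20²/4 = 314.2 mm².
Per-bolt design strength φR_n = 0.75 × 469 × 314.2 × 1 / 1000 = 110.5 kN.
n ≥ 1240 / 110.5 = 11.22 → use 12 bolts.

12 bolts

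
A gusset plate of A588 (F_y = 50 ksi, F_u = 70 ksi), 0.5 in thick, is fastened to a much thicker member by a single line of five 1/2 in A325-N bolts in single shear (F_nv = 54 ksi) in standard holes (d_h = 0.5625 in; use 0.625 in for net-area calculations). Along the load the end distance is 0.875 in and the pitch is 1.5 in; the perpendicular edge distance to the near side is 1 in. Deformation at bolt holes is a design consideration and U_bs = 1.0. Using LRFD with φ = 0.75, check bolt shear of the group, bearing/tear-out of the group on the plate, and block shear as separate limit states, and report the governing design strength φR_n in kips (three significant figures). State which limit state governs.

Bolt shear: A_b = π·0.5²/4 = 0.1963 in²; R_n = 54 × 0.1963 × 5 × 1 = 53.01 kips → 0.75 × 53.01 = 39.8 kips.
Bearing: edge l_c = 0.5938, r_n = 24.94 kips; interior l_c = 0.9375, r_n = 39.38 kips; R_n = 24.94 + 4·39.38 = 182.4 kips → 137 kips.
Block shear: A_gv = 3.438, A_nv = 2.031, A_nt = 0.3438 in²; R_n = min(0.6F_uA_nv, 0.6F_yA_gv) + U_bs·F_u·A_nt = 109.4 kips → 82 kips.
Bolt shear governs: 39.8 kips.

39.8 kips (bolt shear governs)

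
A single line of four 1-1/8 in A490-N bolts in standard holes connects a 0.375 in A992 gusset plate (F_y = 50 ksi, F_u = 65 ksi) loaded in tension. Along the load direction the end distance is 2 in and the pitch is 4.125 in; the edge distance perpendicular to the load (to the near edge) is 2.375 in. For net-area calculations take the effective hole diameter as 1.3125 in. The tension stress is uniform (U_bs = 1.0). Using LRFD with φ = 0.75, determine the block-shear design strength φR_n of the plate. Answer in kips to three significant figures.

139 kips

Shear plane L_v = 2 + 3·4.125 = 14.38 in; A_gv = 14.38 × 0.375 = 5.391 in².
A_nv = (14.38 − 3.5·1.3125) × 0.375 = 3.668 in².
A_nt = (2.375 − 0.5·1.3125) × 0.375 = 0.6445 in².
0.6 F_u A_nv = 143.1 kips; 0.6 F_y A_gv = 161.7 kips → shear rupture governs the shear term.
R_n = 143.1 + 1.0 × 65 × 0.6445 = 184.9 kips.
Design strength φR_n = 0.75 × 184.9 = 139 kips.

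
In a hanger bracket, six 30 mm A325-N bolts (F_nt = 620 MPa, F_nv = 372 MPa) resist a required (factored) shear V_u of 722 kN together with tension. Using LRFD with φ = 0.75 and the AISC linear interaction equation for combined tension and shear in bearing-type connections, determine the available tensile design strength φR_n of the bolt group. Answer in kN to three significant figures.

1360 kN

A_b = π·30²/4 = 706.9 mm²; f_rv = 722 × 1000 / (6 × 706.9) = 170.2 MPa.
F'_nt = 1.3 F_nt − (F_nt / φF_nv) f_rv = 1.3·620 − (620/(0.75·372))·170.2 = 427.7 MPa, capped at F_nt → F'_nt = 427.7 MPa.
R_n = F'_nt · A_b · n = 427.7 × 706.9 × 6 / 1000 = 1814 kN.
Design strength φR_n = 0.75 × 1814 = 1360 kN.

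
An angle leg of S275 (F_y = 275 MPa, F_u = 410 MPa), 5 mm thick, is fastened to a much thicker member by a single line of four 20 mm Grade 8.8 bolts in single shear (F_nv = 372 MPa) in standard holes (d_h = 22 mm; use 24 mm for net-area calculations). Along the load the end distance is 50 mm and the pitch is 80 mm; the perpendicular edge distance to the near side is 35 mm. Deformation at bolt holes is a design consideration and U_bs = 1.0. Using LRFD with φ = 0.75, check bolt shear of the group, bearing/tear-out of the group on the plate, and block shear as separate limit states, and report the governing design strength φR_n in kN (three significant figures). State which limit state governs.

215 kN (block shear governs)

Bolt shear: A_b = π·20²/4 = 314.2 mm²; R_n = 372 × 314.2 × 4 × 1 / 1000 = 467.5 kN → 0.75 × 467.5 = 351 kN.
Bearing: edge l_c = 39, r_n = 95.94 kN; interior l_c = 58, r_n = 98.4 kN; R_n = 95.94 + 3·98.4 = 391.1 kN → 293 kN.
Block shear: A_gv = 1450, A_nv = 1030, A_nt = 115 mm²; R_n = min(0.6F_uA_nv, 0.6F_yA_gv) + U_bs·F_u·A_nt = 286.4 kN → 215 kN.
Block shear governs: 215 kN.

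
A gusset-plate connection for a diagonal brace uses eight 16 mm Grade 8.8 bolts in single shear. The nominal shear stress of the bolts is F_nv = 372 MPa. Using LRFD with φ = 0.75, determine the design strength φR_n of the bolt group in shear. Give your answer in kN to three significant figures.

A_b = π × 16² / 4 = 201.1 mm².
R_n = F_nv · A_b · n · n_s = 372 × 201.1 × 8 × 1 / 1000 = 598.4 kN.
Design strength φR_n = 0.75 × 598.4 = 449 kN.

449 kN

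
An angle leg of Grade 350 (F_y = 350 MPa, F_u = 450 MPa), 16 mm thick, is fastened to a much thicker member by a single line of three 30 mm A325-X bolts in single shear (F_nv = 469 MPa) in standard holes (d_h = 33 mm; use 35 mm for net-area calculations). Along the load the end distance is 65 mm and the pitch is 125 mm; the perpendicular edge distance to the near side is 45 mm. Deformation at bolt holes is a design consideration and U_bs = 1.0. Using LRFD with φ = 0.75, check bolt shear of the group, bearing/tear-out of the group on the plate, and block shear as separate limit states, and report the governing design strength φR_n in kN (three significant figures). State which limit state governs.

746 kN (bolt shear governs)

Bolt shear: A_b = π·30²/4 = 706.9 mm²; R_n = 469 × 706.9 × 3 × 1 / 1000 = 994.5 kN → 0.75 × 994.5 = 746 kN.
Bearing: edge l_c = 48.5, r_n = 419 kN; interior l_c = 92, r_n = 518.4 kN; R_n = 419 + 2·518.4 = 1456 kN → 1090 kN.
Block shear: A_gv = 5040, A_nv = 3640, A_nt = 440 mm²; R_n = min(0.6F_uA_nv, 0.6F_yA_gv) + U_bs·F_u·A_nt = 1181 kN → 886 kN.
Bolt shear governs: 746 kN.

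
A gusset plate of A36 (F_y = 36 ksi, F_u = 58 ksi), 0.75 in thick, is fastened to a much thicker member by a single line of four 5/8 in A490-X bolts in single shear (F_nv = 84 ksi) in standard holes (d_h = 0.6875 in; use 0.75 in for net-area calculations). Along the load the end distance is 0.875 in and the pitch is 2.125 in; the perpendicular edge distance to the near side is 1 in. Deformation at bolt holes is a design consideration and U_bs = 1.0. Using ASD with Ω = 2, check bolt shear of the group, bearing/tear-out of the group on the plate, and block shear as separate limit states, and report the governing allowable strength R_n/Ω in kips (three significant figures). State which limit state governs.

51.5 kips (bolt shear governs)

Bolt shear: A_b = π·0.625²/4 = 0.3068 in²; R_n = 84 × 0.3068 × 4 × 1 = 103.1 kips → 103.1 / 2 = 51.5 kips.
Bearing: edge l_c = 0.5312, r_n = 27.73 kips; interior l_c = 1.438, r_n = 65.25 kips; R_n = 27.73 + 3·65.25 = 223.5 kips → 112 kips.
Block shear: A_gv = 5.438, A_nv = 3.469, A_nt = 0.4688 in²; R_n = min(0.6F_uA_nv, 0.6F_yA_gv) + U_bs·F_u·A_nt = 144.6 kips → 72.3 kips.
Bolt shear governs: 51.5 kips.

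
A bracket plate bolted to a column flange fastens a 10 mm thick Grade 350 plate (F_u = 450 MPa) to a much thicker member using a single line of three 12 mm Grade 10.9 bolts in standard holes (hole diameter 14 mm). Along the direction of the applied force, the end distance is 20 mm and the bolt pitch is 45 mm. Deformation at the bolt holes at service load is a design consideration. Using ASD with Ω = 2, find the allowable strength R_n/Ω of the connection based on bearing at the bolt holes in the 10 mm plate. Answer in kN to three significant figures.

Per bolt r_n = 1.2 l_c t F_u ≤ 2.4 d t F_u; upper limit = 2.4 × 12 × 10 × 450 / 1000 = 129.6 kN.
Edge bolt: l_c = 20 − 14/2 = 13 mm → 1.2 × 13 × 10 × 450 / 1000 = 70.2 → r_n = 70.2 kN.
Interior bolts: l_c = 45 − 14 = 31 mm → 1.2 × 31 × 10 × 450 / 1000 = 167.4 → r_n = 129.6 kN.
R_n = 1 × 70.2 + 2 × 129.6 = 329.4 kN.
Allowable strength R_n/Ω = 329.4 / 2 = 165 kN.

165 kN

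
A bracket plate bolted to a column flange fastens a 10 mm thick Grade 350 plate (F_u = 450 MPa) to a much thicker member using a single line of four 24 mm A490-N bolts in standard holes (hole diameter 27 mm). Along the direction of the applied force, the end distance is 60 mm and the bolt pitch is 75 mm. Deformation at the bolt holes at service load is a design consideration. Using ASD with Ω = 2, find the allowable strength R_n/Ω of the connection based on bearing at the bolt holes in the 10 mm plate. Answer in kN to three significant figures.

Per bolt r_n = 1.2 l_c t F_u ≤ 2.4 d t F_u; upper limit = 2.4 × 24 × 10 × 450 / 1000 = 259.2 kN.
Edge bolt: l_c = 60 − 27/2 = 46.5 mm → 1.2 × 46.5 × 10 × 450 / 1000 = 251.1 → r_n = 251.1 kN.
Interior bolts: l_c = 75 − 27 = 48 mm → 1.2 × 48 × 10 × 450 / 1000 = 259.2 → r_n = 259.2 kN.
R_n = 1 × 251.1 + 3 × 259.2 = 1029 kN.
Allowable strength R_n/Ω = 1029 / 2 = 514 kN.

514 kN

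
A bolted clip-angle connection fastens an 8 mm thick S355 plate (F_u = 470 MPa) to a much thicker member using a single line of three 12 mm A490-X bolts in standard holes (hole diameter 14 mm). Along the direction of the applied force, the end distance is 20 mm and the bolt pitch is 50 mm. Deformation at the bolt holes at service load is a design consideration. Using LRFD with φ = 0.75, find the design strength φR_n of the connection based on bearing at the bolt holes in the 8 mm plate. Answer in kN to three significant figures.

206 kN

Per bolt r_n = 1.2 l_c t F_u ≤ 2.4 d t F_u; upper limit = 2.4 × 12 × 8 × 470 / 1000 = 108.3 kN.
Edge bolt: l_c = 20 − 14/2 = 13 mm → 1.2 × 13 × 8 × 470 / 1000 = 58.66 → r_n = 58.66 kN.
Interior bolts: l_c = 50 − 14 = 36 mm → 1.2 × 36 × 8 × 470 / 1000 = 162.4 → r_n = 108.3 kN.
R_n = 1 × 58.66 + 2 × 108.3 = 275.2 kN.
Design strength φR_n = 0.75 × 275.2 = 206 kN.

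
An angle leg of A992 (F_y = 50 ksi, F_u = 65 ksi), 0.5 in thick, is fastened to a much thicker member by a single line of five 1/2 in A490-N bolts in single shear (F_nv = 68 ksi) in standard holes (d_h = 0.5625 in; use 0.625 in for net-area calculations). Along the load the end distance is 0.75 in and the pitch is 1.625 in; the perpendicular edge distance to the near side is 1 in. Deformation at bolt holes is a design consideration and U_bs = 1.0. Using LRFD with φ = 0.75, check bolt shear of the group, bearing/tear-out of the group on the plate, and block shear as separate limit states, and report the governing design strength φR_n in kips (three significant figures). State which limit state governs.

50.1 kips (bolt shear governs)

Bolt shear: A_b = π·0.5²/4 = 0.1963 in²; R_n = 68 × 0.1963 × 5 × 1 = 66.76 kips → 0.75 × 66.76 = 50.1 kips.
Bearing: edge l_c = 0.4688, r_n = 18.28 kips; interior l_c = 1.062, r_n = 39 kips; R_n = 18.28 + 4·39 = 174.3 kips → 131 kips.
Block shear: A_gv = 3.625, A_nv = 2.219, A_nt = 0.3438 in²; R_n = min(0.6F_uA_nv, 0.6F_yA_gv) + U_bs·F_u·A_nt = 108.9 kips → 81.7 kips.
Bolt shear governs: 50.1 kips.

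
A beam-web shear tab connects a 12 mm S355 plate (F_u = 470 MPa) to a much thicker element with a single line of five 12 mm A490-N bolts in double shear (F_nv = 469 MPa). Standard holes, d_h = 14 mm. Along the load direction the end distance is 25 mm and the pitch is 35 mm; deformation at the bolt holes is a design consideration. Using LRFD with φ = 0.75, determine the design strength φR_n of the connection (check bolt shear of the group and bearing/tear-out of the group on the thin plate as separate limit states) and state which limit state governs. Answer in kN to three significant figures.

Bolt shear: A_b = π·12²/4 = 113.1 mm²; R_n = 469 × 113.1 × 5 × 2 / 1000 = 530.4 kN → 0.75 × 530.4 = 398 kN.
Bearing (1.2 l_c t F_u ≤ 2.4 d t F_u): upper limit = 2.4·12·12·470 / 1000 = 162.4 kN.
  Edge l_c = 25 − 14/2 = 18 → r_n = 121.8 kN; interior l_c = 35 − 14 = 21 → r_n = 142.1 kN.
  R_n,bearing = 1·121.8 + 4·142.1 = 690.3 kN → 0.75 × 690.3 = 518 kN.
Bolt shear governs: 398 kN.

398 kN (bolt shear governs)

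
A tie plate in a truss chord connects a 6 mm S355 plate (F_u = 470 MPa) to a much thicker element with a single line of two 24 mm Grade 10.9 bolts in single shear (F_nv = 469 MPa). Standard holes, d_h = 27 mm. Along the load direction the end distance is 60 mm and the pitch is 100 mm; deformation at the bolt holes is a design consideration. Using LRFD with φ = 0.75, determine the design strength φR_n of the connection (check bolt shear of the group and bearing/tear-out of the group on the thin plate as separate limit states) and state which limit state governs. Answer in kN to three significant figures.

240 kN (bearing governs)

Bolt shear: A_b = π·24²/4 = 452.4 mm²; R_n = 469 × 452.4 × 2 × 1 / 1000 = 424.3 kN → 0.75 × 424.3 = 318 kN.
Bearing (1.2 l_c t F_u ≤ 2.4 d t F_u): upper limit = 2.4·24·6·470 / 1000 = 162.4 kN.
  Edge l_c = 60 − 27/2 = 46.5 → r_n = 157.4 kN; interior l_c = 100 − 27 = 73 → r_n = 162.4 kN.
  R_n,bearing = 1·157.4 + 1·162.4 = 319.8 kN → 0.75 × 319.8 = 240 kN.
Bearing governs: 240 kN.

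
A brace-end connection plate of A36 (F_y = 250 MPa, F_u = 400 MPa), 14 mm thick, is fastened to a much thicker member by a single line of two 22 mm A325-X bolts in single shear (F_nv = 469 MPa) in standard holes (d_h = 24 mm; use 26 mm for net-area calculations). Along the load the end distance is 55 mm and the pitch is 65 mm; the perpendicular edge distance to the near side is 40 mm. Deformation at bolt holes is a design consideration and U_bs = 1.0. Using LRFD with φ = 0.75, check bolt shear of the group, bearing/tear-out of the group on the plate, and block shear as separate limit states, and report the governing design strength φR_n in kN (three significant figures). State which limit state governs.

Bolt shear: A_b = π·22²/4 = 380.1 mm²; R_n = 469 × 380.1 × 2 × 1 / 1000 = 356.6 kN → 0.75 × 356.6 = 267 kN.
Bearing: edge l_c = 43, r_n = 289 kN; interior l_c = 41, r_n = 275.5 kN; R_n = 289 + 1·275.5 = 564.5 kN → 423 kN.
Block shear: A_gv = 1680, A_nv = 1134, A_nt = 378 mm²; R_n = min(0.6F_uA_nv, 0.6F_yA_gv) + U_bs·F_u·A_nt = 403.2 kN → 302 kN.
Bolt shear governs: 267 kN.

267 kN (bolt shear governs)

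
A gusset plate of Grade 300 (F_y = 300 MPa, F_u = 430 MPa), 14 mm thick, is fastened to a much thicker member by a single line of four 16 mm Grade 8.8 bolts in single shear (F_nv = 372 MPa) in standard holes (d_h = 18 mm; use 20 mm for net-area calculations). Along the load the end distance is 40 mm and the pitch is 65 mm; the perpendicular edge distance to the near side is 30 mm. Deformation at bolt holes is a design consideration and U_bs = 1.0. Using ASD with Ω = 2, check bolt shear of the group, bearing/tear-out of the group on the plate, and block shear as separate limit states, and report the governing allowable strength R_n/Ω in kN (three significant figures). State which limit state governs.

150 kN (bolt shear governs)

Bolt shear: A_b = π·16²/4 = 201.1 mm²; R_n = 372 × 201.1 × 4 × 1 / 1000 = 299.2 kN → 299.2 / 2 = 150 kN.
Bearing: edge l_c = 31, r_n = 223.9 kN; interior l_c = 47, r_n = 231.2 kN; R_n = 223.9 + 3·231.2 = 917.4 kN → 459 kN.
Block shear: A_gv = 3290, A_nv = 2310, A_nt = 280 mm²; R_n = min(0.6F_uA_nv, 0.6F_yA_gv) + U_bs·F_u·A_nt = 712.6 kN → 356 kN.
Bolt shear governs: 150 kN.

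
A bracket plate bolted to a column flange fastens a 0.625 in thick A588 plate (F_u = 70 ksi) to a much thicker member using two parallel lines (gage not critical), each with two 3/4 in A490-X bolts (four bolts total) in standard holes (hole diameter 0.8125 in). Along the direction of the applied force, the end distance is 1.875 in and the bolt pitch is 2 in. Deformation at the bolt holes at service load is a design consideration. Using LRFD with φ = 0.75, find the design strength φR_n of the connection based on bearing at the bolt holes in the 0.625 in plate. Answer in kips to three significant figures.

209 kips

Per bolt r_n = 1.2 l_c t F_u ≤ 2.4 d t F_u; upper limit = 2.4 × 0.75 × 0.625 × 70 = 78.75 kips.
Edge bolt: l_c = 1.875 − 0.8125/2 = 1.469 in → 1.2 × 1.469 × 0.625 × 70 = 77.11 → r_n = 77.11 kips.
Interior bolts: l_c = 2 − 0.8125 = 1.188 in → 1.2 × 1.188 × 0.625 × 70 = 62.34 → r_n = 62.34 kips.
R_n = 2 × 77.11 + 2 × 62.34 = 278.9 kips.
Design strength φR_n = 0.75 × 278.9 = 209 kips.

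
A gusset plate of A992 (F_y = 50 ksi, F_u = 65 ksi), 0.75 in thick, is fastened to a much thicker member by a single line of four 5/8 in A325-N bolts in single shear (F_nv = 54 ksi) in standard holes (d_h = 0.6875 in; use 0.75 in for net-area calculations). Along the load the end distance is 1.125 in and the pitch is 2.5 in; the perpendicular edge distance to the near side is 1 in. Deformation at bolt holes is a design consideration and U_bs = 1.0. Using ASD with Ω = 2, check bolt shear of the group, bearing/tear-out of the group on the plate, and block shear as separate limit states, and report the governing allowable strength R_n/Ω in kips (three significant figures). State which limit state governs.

33.1 kips (bolt shear governs)

Bolt shear: A_b = π·0.625²/4 = 0.3068 in²; R_n = 54 × 0.3068 × 4 × 1 = 66.27 kips → 66.27 / 2 = 33.1 kips.
Bearing: edge l_c = 0.7812, r_n = 45.7 kips; interior l_c = 1.812, r_n = 73.12 kips; R_n = 45.7 + 3·73.12 = 265.1 kips → 133 kips.
Block shear: A_gv = 6.469, A_nv = 4.5, A_nt = 0.4688 in²; R_n = min(0.6F_uA_nv, 0.6F_yA_gv) + U_bs·F_u·A_nt = 206 kips → 103 kips.
Bolt shear governs: 33.1 kips.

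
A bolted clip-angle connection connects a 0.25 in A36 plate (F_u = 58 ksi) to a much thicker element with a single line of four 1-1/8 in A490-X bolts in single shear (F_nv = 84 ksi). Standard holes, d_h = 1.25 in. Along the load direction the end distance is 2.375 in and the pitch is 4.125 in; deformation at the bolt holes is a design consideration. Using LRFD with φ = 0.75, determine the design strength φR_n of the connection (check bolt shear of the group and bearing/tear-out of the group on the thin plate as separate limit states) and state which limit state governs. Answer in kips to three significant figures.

111 kips (bearing governs)

Bolt shear: A_b = π·1.125²/4 = 0.994 in²; R_n = 84 × 0.994 × 4 × 1 = 334 kips → 0.75 × 334 = 250 kips.
Bearing (1.2 l_c t F_u ≤ 2.4 d t F_u): upper limit = 2.4·1.125·0.25·58 = 39.15 kips.
  Edge l_c = 2.375 − 1.25/2 = 1.75 → r_n = 30.45 kips; interior l_c = 4.125 − 1.25 = 2.875 → r_n = 39.15 kips.
  R_n,bearing = 1·30.45 + 3·39.15 = 147.9 kips → 0.75 × 147.9 = 111 kips.
Bearing governs: 111 kips.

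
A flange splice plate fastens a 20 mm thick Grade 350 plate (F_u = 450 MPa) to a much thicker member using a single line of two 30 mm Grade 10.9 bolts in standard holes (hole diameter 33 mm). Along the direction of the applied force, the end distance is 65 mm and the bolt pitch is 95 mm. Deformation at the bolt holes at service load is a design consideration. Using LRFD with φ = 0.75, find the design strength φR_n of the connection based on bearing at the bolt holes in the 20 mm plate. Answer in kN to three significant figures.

Per bolt r_n = 1.2 l_c t F_u ≤ 2.4 d t F_u; upper limit = 2.4 × 30 × 20 × 450 / 1000 = 648 kN.
Edge bolt: l_c = 65 − 33/2 = 48.5 mm → 1.2 × 48.5 × 20 × 450 / 1000 = 523.8 → r_n = 523.8 kN.
Interior bolts: l_c = 95 − 33 = 62 mm → 1.2 × 62 × 20 × 450 / 1000 = 669.6 → r_n = 648 kN.
R_n = 1 × 523.8 + 1 × 648 = 1172 kN.
Design strength φR_n = 0.75 × 1172 = 879 kN.

879 kN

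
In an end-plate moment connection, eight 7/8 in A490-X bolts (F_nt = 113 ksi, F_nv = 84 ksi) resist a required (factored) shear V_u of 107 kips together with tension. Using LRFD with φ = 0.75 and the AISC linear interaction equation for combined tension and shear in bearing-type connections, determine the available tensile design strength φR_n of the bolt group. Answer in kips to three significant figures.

386 kips

A_b = π·0.875²/4 = 0.6013 in²; f_rv = 107 / (8 × 0.6013) = 22.24 ksi.
F'_nt = 1.3 F_nt − (F_nt / φF_nv) f_rv = 1.3·113 − (113/(0.75·84))·22.24 = 107 ksi, capped at F_nt → F'_nt = 107 ksi.
R_n = F'_nt · A_b · n = 107 × 0.6013 × 8 = 514.8 kips.
Design strength φR_n = 0.75 × 514.8 = 386 kips.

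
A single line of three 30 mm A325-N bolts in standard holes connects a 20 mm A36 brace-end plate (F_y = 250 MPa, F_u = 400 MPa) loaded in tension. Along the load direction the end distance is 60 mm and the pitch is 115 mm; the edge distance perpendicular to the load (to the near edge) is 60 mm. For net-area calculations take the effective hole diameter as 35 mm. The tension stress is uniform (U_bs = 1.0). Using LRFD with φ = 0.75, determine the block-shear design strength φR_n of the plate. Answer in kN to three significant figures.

Shear plane L_v = 60 + 2·115 = 290 mm; A_gv = 290 × 20 = 5800 mm².
A_nv = (290 − 2.5·35) × 20 = 4050 mm².
A_nt = (60 − 0.5·35) × 20 = 850 mm².
0.6 F_u A_nv = 972 kN; 0.6 F_y A_gv = 870 kN → shear yielding governs the shear term.
R_n = 870 + 1.0 × 400 × 850 / 1000 = 1210 kN.
Design strength φR_n = 0.75 × 1210 = 908 kN.

908 kN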